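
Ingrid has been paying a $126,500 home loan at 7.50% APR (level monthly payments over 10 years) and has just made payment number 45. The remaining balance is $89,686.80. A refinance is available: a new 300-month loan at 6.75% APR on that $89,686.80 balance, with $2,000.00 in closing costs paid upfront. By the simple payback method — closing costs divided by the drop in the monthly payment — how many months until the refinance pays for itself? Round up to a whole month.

Current payment = 126,500 × 7.5%/12 / (1 − (1+0.0062500)^−120) = $1,501.58.
Refinanced payment = 89,686.80 × 0.0056250 / (1 − (1+0.0056250)^−300) = $619.66.
Monthly savings = $1,501.58 − $619.66 = $881.92.
Break-even = $2,000.00 / $881.92 = 2.27 → 3 months.

3 months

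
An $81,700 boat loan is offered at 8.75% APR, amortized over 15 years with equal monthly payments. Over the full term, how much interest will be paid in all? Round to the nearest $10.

Monthly rate = 8.75%/12 = 0.0072917; payment = 81,700 × 0.0072917 / (1 − (1+0.0072917)^−180) = $816.55.
Total paid = 180 × $816.55 = $146,979.00; interest = $146,979.00 − $81,700 = $65,279.00.

$65,280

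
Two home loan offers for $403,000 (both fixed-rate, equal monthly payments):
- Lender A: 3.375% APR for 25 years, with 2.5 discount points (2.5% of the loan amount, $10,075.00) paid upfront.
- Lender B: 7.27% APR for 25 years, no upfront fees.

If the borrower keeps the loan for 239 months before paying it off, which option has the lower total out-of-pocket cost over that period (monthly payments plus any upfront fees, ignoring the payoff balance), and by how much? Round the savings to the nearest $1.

Lender A: at 3.375% the monthly rate is 0.0028125, so the payment is 403,000 × 0.0028125 / (1 − 1.0028125^−300) = $1,990.60.
Lender B: at 7.27% the monthly rate is 0.0060583, so the payment is 403,000 × 0.0060583 / (1 − 1.0060583^−300) = $2,918.11.
Over 239 months: Lender A costs 239 × $1,990.60 + $10,075.00 = $485,828.40; Lender B costs 239 × $2,918.11 = $697,428.29.
Lender A is cheaper by $697,428.29 − $485,828.40 = $211,599.89.

Lender A by $211,600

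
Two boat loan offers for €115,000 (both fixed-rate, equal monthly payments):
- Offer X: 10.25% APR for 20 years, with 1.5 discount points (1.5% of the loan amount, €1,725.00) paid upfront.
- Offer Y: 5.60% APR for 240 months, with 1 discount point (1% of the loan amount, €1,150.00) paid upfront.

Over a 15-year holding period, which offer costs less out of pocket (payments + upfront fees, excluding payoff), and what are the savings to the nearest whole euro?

Offer X: monthly rate = 10.25%/12 = 0.0085417; payment = 115,000 × 0.0085417 / (1 − (1+0.0085417)^−240) = €1,128.89.
Offer Y: monthly rate = 5.6%/12 = 0.0046667; payment = 115,000 × 0.0046667 / (1 − (1+0.0046667)^−240) = €797.58.
Over 180 months: Offer X costs 180 × €1,128.89 + €1,725.00 = €204,925.20; Offer Y costs 180 × €797.58 + €1,150.00 = €144,714.40.
Offer Y is cheaper by €204,925.20 − €144,714.40 = €60,210.80.

Offer Y by €60,211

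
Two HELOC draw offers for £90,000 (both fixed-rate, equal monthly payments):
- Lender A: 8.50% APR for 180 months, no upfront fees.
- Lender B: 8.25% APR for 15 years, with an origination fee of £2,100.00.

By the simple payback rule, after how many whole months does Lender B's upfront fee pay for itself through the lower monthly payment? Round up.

160 months

Lender A: at 8.50% the monthly rate is 0.0070833, so the payment is 90,000 × 0.0070833 / (1 − 1.0070833^−180) = £886.27.
Lender B: monthly rate = 8.25%/12 = 0.0068750; payment = 90,000 × 0.0068750 / (1 − (1+0.0068750)^−180) = £873.13.
Monthly savings = £886.27 − £873.13 = £13.14.
Break-even = £2,100.00 / £13.14 = 159.82 → 160 months.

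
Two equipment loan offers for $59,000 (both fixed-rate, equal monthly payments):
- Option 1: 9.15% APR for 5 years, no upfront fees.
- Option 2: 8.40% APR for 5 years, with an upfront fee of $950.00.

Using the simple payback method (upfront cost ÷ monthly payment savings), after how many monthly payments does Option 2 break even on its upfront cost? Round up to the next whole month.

Option 1: monthly rate = 9.15%/12 = 0.0076250; payment = 59,000 × 0.0076250 / (1 − (1+0.0076250)^−60) = $1,229.04.
Option 2: at 8.40% the monthly rate is 0.0070000, so the payment is 59,000 × 0.0070000 / (1 − 1.0070000^−60) = $1,207.63.
Monthly savings = $1,229.04 − $1,207.63 = $21.41.
Break-even = $950.00 / $21.41 = 44.37 → 45 months.

45 months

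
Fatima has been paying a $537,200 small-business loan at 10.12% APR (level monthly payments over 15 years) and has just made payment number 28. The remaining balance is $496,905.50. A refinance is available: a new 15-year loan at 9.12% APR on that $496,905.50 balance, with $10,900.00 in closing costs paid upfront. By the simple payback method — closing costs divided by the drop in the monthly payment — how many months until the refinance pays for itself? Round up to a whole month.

Current payment = 537,200 × 10.12%/12 / (1 − (1+0.0084333)^−180) = $5,812.28.
Refinanced payment = 496,905.50 × 0.0076000 / (1 − (1+0.0076000)^−180) = $5,075.48.
Monthly savings = $5,812.28 − $5,075.48 = $736.80.
Break-even = $10,900.00 / $736.80 = 14.79 → 15 months.

15 months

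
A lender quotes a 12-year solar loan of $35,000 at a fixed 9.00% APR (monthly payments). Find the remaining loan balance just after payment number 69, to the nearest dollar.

With monthly rate i = 9%/12 = 0.0075000, the balance after k of n payments is P · [(1+i)^n − (1+i)^k] / [(1+i)^n − 1].
(1+0.0075000)^144 = 2.93283677 and (1+0.0075000)^69 = 1.67459111, so the balance is 35,000 × (2.93283677 − 1.67459111) / (2.93283677 − 1) = $22,784.44.

$22,784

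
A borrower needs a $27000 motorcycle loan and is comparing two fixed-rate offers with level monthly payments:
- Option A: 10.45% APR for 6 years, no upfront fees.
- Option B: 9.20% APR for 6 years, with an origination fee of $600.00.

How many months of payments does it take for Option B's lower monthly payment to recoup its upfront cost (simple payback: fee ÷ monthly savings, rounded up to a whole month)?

Option A: monthly rate = 10.45%/12 = 0.0087083; payment = 27,000 × 0.0087083 / (1 − (1+0.0087083)^−72) = $506.35.
Option B: monthly rate = 9.2%/12 = 0.0076667; payment = 27,000 × 0.0076667 / (1 − (1+0.0076667)^−72) = $489.37.
Monthly savings = $506.35 − $489.37 = $16.98.
Break-even = $600.00 / $16.98 = 35.34 → 36 months.

36 months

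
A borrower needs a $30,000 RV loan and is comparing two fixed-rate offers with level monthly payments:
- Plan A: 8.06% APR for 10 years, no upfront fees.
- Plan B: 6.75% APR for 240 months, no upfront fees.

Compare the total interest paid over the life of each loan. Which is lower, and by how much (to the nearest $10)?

Plan A by $10,950

Plan A: monthly rate = 8.06%/12 = 0.0067167; payment = 30,000 × 0.0067167 / (1 − (1+0.0067167)^−120) = $364.93.
Total interest on Plan A = 120 × $364.93 − $30,000 = $13,791.60.
Plan B: monthly rate = 6.75%/12 = 0.0056250; payment = 30,000 × 0.0056250 / (1 − (1+0.0056250)^−240) = $228.11.
Total interest on Plan B = 240 × $228.11 − $30,000 = $24,746.40.
Plan A is lower by $10,954.80.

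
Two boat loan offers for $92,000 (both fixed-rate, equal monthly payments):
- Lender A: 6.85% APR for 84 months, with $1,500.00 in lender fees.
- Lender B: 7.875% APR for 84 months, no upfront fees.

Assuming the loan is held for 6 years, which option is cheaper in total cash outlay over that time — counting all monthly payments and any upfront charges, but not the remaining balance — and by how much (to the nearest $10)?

Lender A: at 6.85% the monthly rate is 0.0057083, so the payment is 92,000 × 0.0057083 / (1 − 1.0057083^−84) = $1,381.79.
Lender B: at 7.875% the monthly rate is 0.0065625, so the payment is 92,000 × 0.0065625 / (1 − 1.0065625^−84) = $1,428.21.
Over 72 months: Lender A costs 72 × $1,381.79 + $1,500.00 = $100,988.88; Lender B costs 72 × $1,428.21 = $102,831.12.
Lender A is cheaper by $102,831.12 − $100,988.88 = $1,842.24.

Lender A by $1,840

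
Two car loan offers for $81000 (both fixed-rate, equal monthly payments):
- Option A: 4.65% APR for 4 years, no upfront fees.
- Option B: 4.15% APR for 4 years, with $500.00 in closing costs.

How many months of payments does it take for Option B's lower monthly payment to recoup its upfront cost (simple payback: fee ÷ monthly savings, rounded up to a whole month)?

Option A: at 4.65% the monthly rate is 0.0038750, so the payment is 81,000 × 0.0038750 / (1 − 1.0038750^−48) = $1,852.56.
Option B: at 4.15% the monthly rate is 0.0034583, so the payment is 81,000 × 0.0034583 / (1 − 1.0034583^−48) = $1,834.35.
Monthly savings = $1,852.56 − $1,834.35 = $18.21.
Break-even = $500.00 / $18.21 = 27.46 → 28 months.

28 months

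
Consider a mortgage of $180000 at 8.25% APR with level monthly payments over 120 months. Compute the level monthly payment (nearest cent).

$2,207.75

Monthly rate = 8.25%/12 = 0.0068750; payment = 180,000 × 0.0068750 / (1 − (1+0.0068750)^−120) = $2,207.75.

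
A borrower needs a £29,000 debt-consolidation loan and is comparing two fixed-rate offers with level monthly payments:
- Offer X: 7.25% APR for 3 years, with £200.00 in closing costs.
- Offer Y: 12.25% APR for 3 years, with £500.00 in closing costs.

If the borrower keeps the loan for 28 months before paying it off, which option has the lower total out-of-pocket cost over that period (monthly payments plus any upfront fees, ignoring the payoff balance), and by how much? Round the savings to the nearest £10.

Offer X by £2,200

Offer X: monthly rate = 7.25%/12 = 0.0060417; payment = 29,000 × 0.0060417 / (1 − (1+0.0060417)^−36) = £898.75.
Offer Y: monthly rate = 12.25%/12 = 0.0102083; payment = 29,000 × 0.0102083 / (1 − (1+0.0102083)^−36) = £966.68.
Over 28 months: Offer X costs 28 × £898.75 + £200.00 = £25,365.00; Offer Y costs 28 × £966.68 + £500.00 = £27,567.04.
Offer X is cheaper by £27,567.04 − £25,365.00 = £2,202.04.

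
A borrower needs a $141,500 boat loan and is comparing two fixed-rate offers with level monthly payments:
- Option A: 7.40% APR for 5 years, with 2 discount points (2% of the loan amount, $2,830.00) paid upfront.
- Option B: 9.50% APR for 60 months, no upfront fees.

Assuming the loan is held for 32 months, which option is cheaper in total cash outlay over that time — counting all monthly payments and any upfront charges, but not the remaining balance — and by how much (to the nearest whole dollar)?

Option A: monthly rate = 7.4%/12 = 0.0061667; payment = 141,500 × 0.0061667 / (1 − (1+0.0061667)^−60) = $2,828.65.
Option B: at 9.50% the monthly rate is 0.0079167, so the payment is 141,500 × 0.0079167 / (1 − 1.0079167^−60) = $2,971.76.
Over 32 months: Option A costs 32 × $2,828.65 + $2,830.00 = $93,346.80; Option B costs 32 × $2,971.76 = $95,096.32.
Option A is cheaper by $95,096.32 − $93,346.80 = $1,749.52.

Option A by $1,750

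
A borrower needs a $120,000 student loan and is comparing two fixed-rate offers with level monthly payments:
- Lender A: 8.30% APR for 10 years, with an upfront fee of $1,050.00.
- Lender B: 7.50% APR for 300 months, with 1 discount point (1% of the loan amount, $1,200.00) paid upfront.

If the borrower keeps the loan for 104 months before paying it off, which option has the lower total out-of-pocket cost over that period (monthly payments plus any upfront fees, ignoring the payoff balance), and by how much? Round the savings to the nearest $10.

Lender A: at 8.30% the monthly rate is 0.0069167, so the payment is 120,000 × 0.0069167 / (1 − 1.0069167^−120) = $1,475.02.
Lender B: at 7.50% the monthly rate is 0.0062500, so the payment is 120,000 × 0.0062500 / (1 − 1.0062500^−300) = $886.79.
Over 104 months: Lender A costs 104 × $1,475.02 + $1,050.00 = $154,452.08; Lender B costs 104 × $886.79 + $1,200.00 = $93,426.16.
Lender B is cheaper by $154,452.08 − $93,426.16 = $61,025.92.

Lender B by $61,030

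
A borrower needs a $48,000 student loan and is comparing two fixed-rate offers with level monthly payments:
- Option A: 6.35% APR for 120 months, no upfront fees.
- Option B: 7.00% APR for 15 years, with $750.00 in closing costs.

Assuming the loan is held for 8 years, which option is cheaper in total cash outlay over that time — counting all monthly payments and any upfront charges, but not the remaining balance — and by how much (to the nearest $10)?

Option B by $9,800

Option A: at 6.35% the monthly rate is 0.0052917, so the payment is 48,000 × 0.0052917 / (1 − 1.0052917^−120) = $541.37.
Option B: at 7.00% the monthly rate is 0.0058333, so the payment is 48,000 × 0.0058333 / (1 − 1.0058333^−180) = $431.44.
Over 96 months: Option A costs 96 × $541.37 = $51,971.52; Option B costs 96 × $431.44 + $750.00 = $42,168.24.
Option B is cheaper by $51,971.52 − $42,168.24 = $9,803.28.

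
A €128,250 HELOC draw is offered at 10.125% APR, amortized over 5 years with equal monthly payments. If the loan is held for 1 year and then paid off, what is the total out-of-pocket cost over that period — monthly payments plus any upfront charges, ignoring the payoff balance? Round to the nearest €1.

At 10.125% the monthly rate is 0.0084375, so the payment is 128,250 × 0.0084375 / (1 − 1.0084375^−60) = €2,732.83.
Total outlay = 12 × €2,732.83 = €32,793.96.

€32,794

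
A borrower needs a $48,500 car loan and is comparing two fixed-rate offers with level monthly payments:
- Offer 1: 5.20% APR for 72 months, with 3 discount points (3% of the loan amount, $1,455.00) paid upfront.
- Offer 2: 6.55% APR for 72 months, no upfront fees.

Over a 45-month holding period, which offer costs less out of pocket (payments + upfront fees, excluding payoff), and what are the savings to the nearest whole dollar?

Offer 1: at 5.20% the monthly rate is 0.0043333, so the payment is 48,500 × 0.0043333 / (1 − 1.0043333^−72) = $785.60.
Offer 2: at 6.55% the monthly rate is 0.0054583, so the payment is 48,500 × 0.0054583 / (1 − 1.0054583^−72) = $816.44.
Over 45 months: Offer 1 costs 45 × $785.60 + $1,455.00 = $36,807.00; Offer 2 costs 45 × $816.44 = $36,739.80.
Offer 2 is cheaper by $36,807.00 − $36,739.80 = $67.20.

Offer 2 by $67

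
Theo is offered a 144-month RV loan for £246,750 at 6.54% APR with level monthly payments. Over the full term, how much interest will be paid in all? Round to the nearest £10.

Monthly rate = 6.54%/12 = 0.0054500; payment = 246,750 × 0.0054500 / (1 − (1+0.0054500)^−144) = £2,477.43.
Total paid = 144 × £2,477.43 = £356,749.92; interest = £356,749.92 − £246,750 = £109,999.92.

£110,000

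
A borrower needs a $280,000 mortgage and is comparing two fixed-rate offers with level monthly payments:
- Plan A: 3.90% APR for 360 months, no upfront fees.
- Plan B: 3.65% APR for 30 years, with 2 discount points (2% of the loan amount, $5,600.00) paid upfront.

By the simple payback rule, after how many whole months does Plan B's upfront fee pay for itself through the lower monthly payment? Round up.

141 months

Plan A: at 3.90% the monthly rate is 0.0032500, so the payment is 280,000 × 0.0032500 / (1 − 1.0032500^−360) = $1,320.67.
Plan B: at 3.65% the monthly rate is 0.0030417, so the payment is 280,000 × 0.0030417 / (1 − 1.0030417^−360) = $1,280.89.
Monthly savings = $1,320.67 − $1,280.89 = $39.78.
Break-even = $5,600.00 / $39.78 = 140.77 → 141 months.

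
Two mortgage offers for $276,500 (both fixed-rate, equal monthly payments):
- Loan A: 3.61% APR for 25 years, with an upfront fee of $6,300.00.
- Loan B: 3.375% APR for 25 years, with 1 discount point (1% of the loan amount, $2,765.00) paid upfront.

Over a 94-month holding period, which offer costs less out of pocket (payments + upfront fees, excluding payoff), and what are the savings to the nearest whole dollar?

Loan B by $6,809

Loan A: at 3.61% the monthly rate is 0.0030083, so the payment is 276,500 × 0.0030083 / (1 − 1.0030083^−300) = $1,400.59.
Loan B: monthly rate = 3.375%/12 = 0.0028125; payment = 276,500 × 0.0028125 / (1 − (1+0.0028125)^−300) = $1,365.76.
Over 94 months: Loan A costs 94 × $1,400.59 + $6,300.00 = $137,955.46; Loan B costs 94 × $1,365.76 + $2,765.00 = $131,146.44.
Loan B is cheaper by $137,955.46 − $131,146.44 = $6,809.02.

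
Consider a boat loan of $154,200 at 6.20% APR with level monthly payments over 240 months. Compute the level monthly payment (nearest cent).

$1,122.60

Monthly rate = 6.2%/12 = 0.0051667; payment = 154,200 × 0.0051667 / (1 − (1+0.0051667)^−240) = $1,122.60.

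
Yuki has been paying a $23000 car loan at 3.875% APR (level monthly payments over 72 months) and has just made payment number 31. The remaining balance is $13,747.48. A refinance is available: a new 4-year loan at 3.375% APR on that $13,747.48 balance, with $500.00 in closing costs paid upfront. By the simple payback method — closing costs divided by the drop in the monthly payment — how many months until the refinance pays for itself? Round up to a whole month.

Current payment = 23,000 × 3.875%/12 / (1 − (1+0.0032292)^−72) = $358.53.
Refinanced payment = 13,747.48 × 0.0028125 / (1 − (1+0.0028125)^−48) = $306.58.
Monthly savings = $358.53 − $306.58 = $51.95.
Break-even = $500.00 / $51.95 = 9.62 → 10 months.

10 months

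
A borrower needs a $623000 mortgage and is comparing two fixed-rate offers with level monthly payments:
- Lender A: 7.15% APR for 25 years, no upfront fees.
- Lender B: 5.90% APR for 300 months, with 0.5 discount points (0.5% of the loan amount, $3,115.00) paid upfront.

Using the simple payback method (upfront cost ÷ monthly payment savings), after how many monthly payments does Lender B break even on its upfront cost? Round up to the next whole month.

7 months

Lender A: at 7.15% the monthly rate is 0.0059583, so the payment is 623,000 × 0.0059583 / (1 − 1.0059583^−300) = $4,463.03.
Lender B: monthly rate = 5.9%/12 = 0.0049167; payment = 623,000 × 0.0049167 / (1 − (1+0.0049167)^−300) = $3,976.00.
Monthly savings = $4,463.03 − $3,976.00 = $487.03.
Break-even = $3,115.00 / $487.03 = 6.40 → 7 months.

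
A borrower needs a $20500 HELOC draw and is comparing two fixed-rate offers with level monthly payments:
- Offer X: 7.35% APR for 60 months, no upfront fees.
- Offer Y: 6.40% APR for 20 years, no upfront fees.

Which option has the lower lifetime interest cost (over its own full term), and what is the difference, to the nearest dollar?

Offer X: at 7.35% the monthly rate is 0.0061250, so the payment is 20,500 × 0.0061250 / (1 − 1.0061250^−60) = $409.32.
Total interest on Offer X = 60 × $409.32 − $20,500 = $4,059.20.
Offer Y: monthly rate = 6.4%/12 = 0.0053333; payment = 20,500 × 0.0053333 / (1 − (1+0.0053333)^−240) = $151.64.
Total interest on Offer Y = 240 × $151.64 − $20,500 = $15,893.60.
Offer X is lower by $11,834.40.

Offer X by $11,834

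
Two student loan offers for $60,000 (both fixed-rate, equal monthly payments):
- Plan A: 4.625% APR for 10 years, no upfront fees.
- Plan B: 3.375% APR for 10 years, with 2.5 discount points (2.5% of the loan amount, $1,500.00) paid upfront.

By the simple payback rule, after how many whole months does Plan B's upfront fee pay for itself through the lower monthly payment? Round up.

Plan A: at 4.625% the monthly rate is 0.0038542, so the payment is 60,000 × 0.0038542 / (1 − 1.0038542^−120) = $625.45.
Plan B: at 3.375% the monthly rate is 0.0028125, so the payment is 60,000 × 0.0028125 / (1 − 1.0028125^−120) = $589.81.
Monthly savings = $625.45 − $589.81 = $35.64.
Break-even = $1,500.00 / $35.64 = 42.09 → 43 months.

43 months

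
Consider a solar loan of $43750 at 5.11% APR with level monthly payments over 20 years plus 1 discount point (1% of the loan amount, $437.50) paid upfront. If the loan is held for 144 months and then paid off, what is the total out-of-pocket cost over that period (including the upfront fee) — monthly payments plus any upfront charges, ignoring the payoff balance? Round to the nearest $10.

$42,400

Monthly rate = 5.11%/12 = 0.0042583; payment = 43,750 × 0.0042583 / (1 − (1+0.0042583)^−240) = $291.40.
Total outlay = 144 × $291.40 + $437.50 = $42,399.10.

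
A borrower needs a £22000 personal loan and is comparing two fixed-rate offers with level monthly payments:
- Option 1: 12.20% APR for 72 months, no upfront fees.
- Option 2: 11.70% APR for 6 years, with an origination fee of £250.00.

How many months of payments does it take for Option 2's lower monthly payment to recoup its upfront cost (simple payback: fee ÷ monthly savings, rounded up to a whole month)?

Option 1: monthly rate = 12.2%/12 = 0.0101667; payment = 22,000 × 0.0101667 / (1 − (1+0.0101667)^−72) = £432.40.
Option 2: at 11.70% the monthly rate is 0.0097500, so the payment is 22,000 × 0.0097500 / (1 − 1.0097500^−72) = £426.68.
Monthly savings = £432.40 − £426.68 = £5.72.
Break-even = £250.00 / £5.72 = 43.71 → 44 months.

44 months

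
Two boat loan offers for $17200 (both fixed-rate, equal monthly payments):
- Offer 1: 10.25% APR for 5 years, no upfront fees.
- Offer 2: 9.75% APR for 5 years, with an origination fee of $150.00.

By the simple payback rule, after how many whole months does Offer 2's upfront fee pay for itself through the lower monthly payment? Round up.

Offer 1: at 10.25% the monthly rate is 0.0085417, so the payment is 17,200 × 0.0085417 / (1 − 1.0085417^−60) = $367.57.
Offer 2: monthly rate = 9.75%/12 = 0.0081250; payment = 17,200 × 0.0081250 / (1 − (1+0.0081250)^−60) = $363.34.
Monthly savings = $367.57 − $363.34 = $4.23.
Break-even = $150.00 / $4.23 = 35.46 → 36 months.

36 months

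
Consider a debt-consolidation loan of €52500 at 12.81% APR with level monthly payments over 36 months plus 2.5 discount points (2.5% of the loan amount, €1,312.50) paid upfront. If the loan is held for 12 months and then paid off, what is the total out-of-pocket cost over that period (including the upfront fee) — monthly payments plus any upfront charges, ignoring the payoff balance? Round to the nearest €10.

€22,480

At 12.81% the monthly rate is 0.0106750, so the payment is 52,500 × 0.0106750 / (1 − 1.0106750^−36) = €1,764.13.
Total outlay = 12 × €1,764.13 + €1,312.50 = €22,482.06.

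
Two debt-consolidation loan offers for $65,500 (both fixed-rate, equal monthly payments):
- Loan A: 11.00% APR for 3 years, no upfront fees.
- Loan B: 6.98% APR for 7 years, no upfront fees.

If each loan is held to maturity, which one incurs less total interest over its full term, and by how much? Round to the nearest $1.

Loan A by $5,788

Loan A: monthly rate = 11%/12 = 0.0091667; payment = 65,500 × 0.0091667 / (1 − (1+0.0091667)^−36) = $2,144.39.
Total interest on Loan A = 36 × $2,144.39 − $65,500 = $11,698.04.
Loan B: at 6.98% the monthly rate is 0.0058167, so the payment is 65,500 × 0.0058167 / (1 − 1.0058167^−84) = $987.93.
Total interest on Loan B = 84 × $987.93 − $65,500 = $17,486.12.
Loan A is lower by $5,788.08.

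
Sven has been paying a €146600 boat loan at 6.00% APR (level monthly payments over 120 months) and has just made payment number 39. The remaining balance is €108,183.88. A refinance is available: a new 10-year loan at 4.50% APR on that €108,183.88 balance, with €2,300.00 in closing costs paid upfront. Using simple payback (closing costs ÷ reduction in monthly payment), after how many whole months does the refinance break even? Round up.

Current payment = 146,600 × 6%/12 / (1 − (1+0.0050000)^−120) = €1,627.56.
Refinanced payment = 108,183.88 × 0.0037500 / (1 − (1+0.0037500)^−120) = €1,121.20.
Monthly savings = €1,627.56 − €1,121.20 = €506.36.
Break-even = €2,300.00 / €506.36 = 4.54 → 5 months.

5 months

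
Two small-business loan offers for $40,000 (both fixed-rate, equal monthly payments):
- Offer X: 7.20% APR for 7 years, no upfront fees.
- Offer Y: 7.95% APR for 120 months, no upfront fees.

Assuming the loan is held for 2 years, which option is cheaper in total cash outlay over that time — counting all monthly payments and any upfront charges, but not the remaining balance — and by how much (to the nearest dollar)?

Offer X: at 7.20% the monthly rate is 0.0060000, so the payment is 40,000 × 0.0060000 / (1 − 1.0060000^−84) = $607.63.
Offer Y: monthly rate = 7.95%/12 = 0.0066250; payment = 40,000 × 0.0066250 / (1 − (1+0.0066250)^−120) = $484.25.
Over 24 months: Offer X costs 24 × $607.63 = $14,583.12; Offer Y costs 24 × $484.25 = $11,622.00.
Offer Y is cheaper by $14,583.12 − $11,622.00 = $2,961.12.

Offer Y by $2,961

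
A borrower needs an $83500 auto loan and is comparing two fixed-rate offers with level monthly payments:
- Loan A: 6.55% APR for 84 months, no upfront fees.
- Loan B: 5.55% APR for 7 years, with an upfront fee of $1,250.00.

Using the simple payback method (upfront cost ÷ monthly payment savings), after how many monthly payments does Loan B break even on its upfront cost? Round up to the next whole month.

32 months

Loan A: monthly rate = 6.55%/12 = 0.0054583; payment = 83,500 × 0.0054583 / (1 − (1+0.0054583)^−84) = $1,241.95.
Loan B: monthly rate = 5.55%/12 = 0.0046250; payment = 83,500 × 0.0046250 / (1 − (1+0.0046250)^−84) = $1,201.88.
Monthly savings = $1,241.95 − $1,201.88 = $40.07.
Break-even = $1,250.00 / $40.07 = 31.20 → 32 months.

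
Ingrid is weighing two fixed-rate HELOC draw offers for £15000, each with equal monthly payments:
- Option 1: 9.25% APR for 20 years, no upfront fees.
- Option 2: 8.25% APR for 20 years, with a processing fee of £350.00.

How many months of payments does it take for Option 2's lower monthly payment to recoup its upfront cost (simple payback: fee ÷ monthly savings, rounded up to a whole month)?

37 months

Option 1: at 9.25% the monthly rate is 0.0077083, so the payment is 15,000 × 0.0077083 / (1 − 1.0077083^−240) = £137.38.
Option 2: monthly rate = 8.25%/12 = 0.0068750; payment = 15,000 × 0.0068750 / (1 − (1+0.0068750)^−240) = £127.81.
Monthly savings = £137.38 − £127.81 = £9.57.
Break-even = £350.00 / £9.57 = 36.57 → 37 months.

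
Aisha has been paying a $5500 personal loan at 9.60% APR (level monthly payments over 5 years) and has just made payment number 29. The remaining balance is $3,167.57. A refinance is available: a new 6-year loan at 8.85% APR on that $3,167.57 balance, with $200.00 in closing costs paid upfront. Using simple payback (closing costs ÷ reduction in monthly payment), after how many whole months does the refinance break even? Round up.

4 months

Current payment = 5,500 × 9.6%/12 / (1 − (1+0.0080000)^−60) = $115.78.
Refinanced payment = 3,167.57 × 0.0073750 / (1 − (1+0.0073750)^−72) = $56.86.
Monthly savings = $115.78 − $56.86 = $58.92.
Break-even = $200.00 / $58.92 = 3.39 → 4 months.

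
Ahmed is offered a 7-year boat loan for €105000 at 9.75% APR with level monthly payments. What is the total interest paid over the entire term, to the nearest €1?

Monthly rate = 9.75%/12 = 0.0081250; payment = 105,000 × 0.0081250 / (1 − (1+0.0081250)^−84) = €1,729.59.
Total paid = 84 × €1,729.59 = €145,285.56; interest = €145,285.56 − €105,000 = €40,285.56.

€40,286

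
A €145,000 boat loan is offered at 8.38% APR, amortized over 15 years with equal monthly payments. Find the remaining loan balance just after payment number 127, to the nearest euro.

With monthly rate i = 8.38%/12 = 0.0069833, the balance after k of n payments is P · [(1+i)^n − (1+i)^k] / [(1+i)^n − 1].
(1+0.0069833)^180 = 3.49953920 and (1+0.0069833)^127 = 2.42008091, so the balance is 145,000 × (3.49953920 − 2.42008091) / (3.49953920 − 1) = €62,620.12.

€62,620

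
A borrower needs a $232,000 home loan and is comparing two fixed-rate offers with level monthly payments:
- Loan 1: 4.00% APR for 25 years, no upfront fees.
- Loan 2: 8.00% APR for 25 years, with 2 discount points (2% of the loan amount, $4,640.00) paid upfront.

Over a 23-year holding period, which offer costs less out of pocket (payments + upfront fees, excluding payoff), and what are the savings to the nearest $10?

Loan 1 by $160,860

Loan 1: monthly rate = 4%/12 = 0.0033333; payment = 232,000 × 0.0033333 / (1 − (1+0.0033333)^−300) = $1,224.58.
Loan 2: at 8.00% the monthly rate is 0.0066667, so the payment is 232,000 × 0.0066667 / (1 − 1.0066667^−300) = $1,790.61.
Over 276 months: Loan 1 costs 276 × $1,224.58 = $337,984.08; Loan 2 costs 276 × $1,790.61 + $4,640.00 = $498,848.36.
Loan 1 is cheaper by $498,848.36 − $337,984.08 = $160,864.28.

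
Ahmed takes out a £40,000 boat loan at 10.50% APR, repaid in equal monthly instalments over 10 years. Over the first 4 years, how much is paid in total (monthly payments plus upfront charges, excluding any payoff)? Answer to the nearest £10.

At 10.50% the monthly rate is 0.0087500, so the payment is 40,000 × 0.0087500 / (1 − 1.0087500^−120) = £539.74.
Total outlay = 48 × £539.74 = £25,907.52.

£25,910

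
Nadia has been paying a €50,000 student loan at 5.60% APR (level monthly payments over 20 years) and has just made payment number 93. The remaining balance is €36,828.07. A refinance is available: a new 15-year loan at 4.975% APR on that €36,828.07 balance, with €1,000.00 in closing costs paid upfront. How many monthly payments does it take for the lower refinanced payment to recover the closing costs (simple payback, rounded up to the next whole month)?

18 months

Current payment = 50,000 × 5.6%/12 / (1 − (1+0.0046667)^−240) = €346.77.
Refinanced payment = 36,828.07 × 0.0041458 / (1 − (1+0.0041458)^−180) = €290.75.
Monthly savings = €346.77 − €290.75 = €56.02.
Break-even = €1,000.00 / €56.02 = 17.85 → 18 months.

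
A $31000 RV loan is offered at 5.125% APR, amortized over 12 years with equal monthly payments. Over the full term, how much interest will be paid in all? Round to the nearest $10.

$10,570

At 5.125% the monthly rate is 0.0042708, so the payment is 31,000 × 0.0042708 / (1 − 1.0042708^−144) = $288.66.
Total paid = 144 × $288.66 = $41,567.04; interest = $41,567.04 − $31,000 = $10,567.04.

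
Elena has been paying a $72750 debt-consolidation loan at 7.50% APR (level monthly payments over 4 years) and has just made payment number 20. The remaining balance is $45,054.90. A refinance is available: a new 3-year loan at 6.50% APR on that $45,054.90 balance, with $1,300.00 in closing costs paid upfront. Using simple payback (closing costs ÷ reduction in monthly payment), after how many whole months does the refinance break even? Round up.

4 months

Current payment = 72,750 × 7.5%/12 / (1 − (1+0.0062500)^−48) = $1,759.02.
Refinanced payment = 45,054.90 × 0.0054167 / (1 − (1+0.0054167)^−36) = $1,380.89.
Monthly savings = $1,759.02 − $1,380.89 = $378.13.
Break-even = $1,300.00 / $378.13 = 3.44 → 4 months.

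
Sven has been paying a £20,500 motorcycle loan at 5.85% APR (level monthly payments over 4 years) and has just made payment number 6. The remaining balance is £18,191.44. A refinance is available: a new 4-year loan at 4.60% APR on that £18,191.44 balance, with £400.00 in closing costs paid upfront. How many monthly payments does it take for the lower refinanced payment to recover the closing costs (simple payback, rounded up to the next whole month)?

Current payment = 20,500 × 5.85%/12 / (1 − (1+0.0048750)^−48) = £480.03.
Refinanced payment = 18,191.44 × 0.0038333 / (1 − (1+0.0038333)^−48) = £415.65.
Monthly savings = £480.03 − £415.65 = £64.38.
Break-even = £400.00 / £64.38 = 6.21 → 7 months.

7 months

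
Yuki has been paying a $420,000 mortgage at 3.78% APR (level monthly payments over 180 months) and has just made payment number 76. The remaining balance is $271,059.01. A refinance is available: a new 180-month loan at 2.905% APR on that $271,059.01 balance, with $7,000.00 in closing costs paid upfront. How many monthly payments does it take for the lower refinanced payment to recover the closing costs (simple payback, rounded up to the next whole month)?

Current payment = 420,000 × 3.78%/12 / (1 − (1+0.0031500)^−180) = $3,060.59.
Refinanced payment = 271,059.01 × 0.0024208 / (1 − (1+0.0024208)^−180) = $1,859.52.
Monthly savings = $3,060.59 − $1,859.52 = $1,201.07.
Break-even = $7,000.00 / $1,201.07 = 5.83 → 6 months.

6 months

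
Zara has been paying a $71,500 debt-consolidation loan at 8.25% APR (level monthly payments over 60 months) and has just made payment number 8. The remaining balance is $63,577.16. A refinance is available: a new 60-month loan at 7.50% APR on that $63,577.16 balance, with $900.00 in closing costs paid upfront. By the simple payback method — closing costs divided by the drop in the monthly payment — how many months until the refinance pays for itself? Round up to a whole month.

Current payment = 71,500 × 8.25%/12 / (1 − (1+0.0068750)^−60) = $1,458.33.
Refinanced payment = 63,577.16 × 0.0062500 / (1 − (1+0.0062500)^−60) = $1,273.96.
Monthly savings = $1,458.33 − $1,273.96 = $184.37.
Break-even = $900.00 / $184.37 = 4.88 → 5 months.

5 months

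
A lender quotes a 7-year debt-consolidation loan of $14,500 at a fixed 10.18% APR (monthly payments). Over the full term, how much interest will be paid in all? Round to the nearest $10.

At 10.18% the monthly rate is 0.0084833, so the payment is 14,500 × 0.0084833 / (1 − 1.0084833^−84) = $242.07.
Total paid = 84 × $242.07 = $20,333.88; interest = $20,333.88 − $14,500 = $5,833.88.

$5,830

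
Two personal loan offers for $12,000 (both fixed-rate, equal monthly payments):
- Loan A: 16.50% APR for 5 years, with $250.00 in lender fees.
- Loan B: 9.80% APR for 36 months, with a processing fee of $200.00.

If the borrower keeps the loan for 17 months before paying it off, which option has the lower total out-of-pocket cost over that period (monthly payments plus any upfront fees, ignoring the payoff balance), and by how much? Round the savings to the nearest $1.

Loan A by $1,498

Loan A: at 16.50% the monthly rate is 0.0137500, so the payment is 12,000 × 0.0137500 / (1 − 1.0137500^−60) = $295.01.
Loan B: at 9.80% the monthly rate is 0.0081667, so the payment is 12,000 × 0.0081667 / (1 − 1.0081667^−36) = $386.08.
Over 17 months: Loan A costs 17 × $295.01 + $250.00 = $5,265.17; Loan B costs 17 × $386.08 + $200.00 = $6,763.36.
Loan A is cheaper by $6,763.36 − $5,265.17 = $1,498.19.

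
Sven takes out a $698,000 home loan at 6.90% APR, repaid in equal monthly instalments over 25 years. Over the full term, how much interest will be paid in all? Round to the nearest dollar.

Monthly rate = 6.9%/12 = 0.0057500; payment = 698,000 × 0.0057500 / (1 − (1+0.0057500)^−300) = $4,888.88.
Total paid = 300 × $4,888.88 = $1,466,664.00; interest = $1,466,664.00 − $698,000 = $768,664.00.

$768,664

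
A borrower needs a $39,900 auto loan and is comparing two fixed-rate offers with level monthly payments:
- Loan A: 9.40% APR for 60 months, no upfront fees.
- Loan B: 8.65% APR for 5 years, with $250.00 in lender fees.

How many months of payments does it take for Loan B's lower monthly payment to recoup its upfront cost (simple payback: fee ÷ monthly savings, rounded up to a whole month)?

18 months

Loan A: monthly rate = 9.4%/12 = 0.0078333; payment = 39,900 × 0.0078333 / (1 − (1+0.0078333)^−60) = $836.03.
Loan B: monthly rate = 8.65%/12 = 0.0072083; payment = 39,900 × 0.0072083 / (1 − (1+0.0072083)^−60) = $821.50.
Monthly savings = $836.03 − $821.50 = $14.53.
Break-even = $250.00 / $14.53 = 17.21 → 18 months.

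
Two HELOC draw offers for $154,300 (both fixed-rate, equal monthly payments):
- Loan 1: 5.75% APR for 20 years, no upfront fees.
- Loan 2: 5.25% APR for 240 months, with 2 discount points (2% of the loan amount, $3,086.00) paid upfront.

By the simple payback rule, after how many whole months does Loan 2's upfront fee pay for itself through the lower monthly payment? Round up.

71 months

Loan 1: at 5.75% the monthly rate is 0.0047917, so the payment is 154,300 × 0.0047917 / (1 − 1.0047917^−240) = $1,083.31.
Loan 2: at 5.25% the monthly rate is 0.0043750, so the payment is 154,300 × 0.0043750 / (1 − 1.0043750^−240) = $1,039.74.
Monthly savings = $1,083.31 − $1,039.74 = $43.57.
Break-even = $3,086.00 / $43.57 = 70.83 → 71 months.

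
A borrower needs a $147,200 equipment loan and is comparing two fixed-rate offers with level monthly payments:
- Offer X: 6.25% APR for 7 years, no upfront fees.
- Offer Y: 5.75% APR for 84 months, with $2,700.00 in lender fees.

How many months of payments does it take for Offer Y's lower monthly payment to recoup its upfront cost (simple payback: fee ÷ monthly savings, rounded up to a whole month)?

77 months

Offer X: monthly rate = 6.25%/12 = 0.0052083; payment = 147,200 × 0.0052083 / (1 − (1+0.0052083)^−84) = $2,168.06.
Offer Y: monthly rate = 5.75%/12 = 0.0047917; payment = 147,200 × 0.0047917 / (1 − (1+0.0047917)^−84) = $2,132.78.
Monthly savings = $2,168.06 − $2,132.78 = $35.28.
Break-even = $2,700.00 / $35.28 = 76.53 → 77 months.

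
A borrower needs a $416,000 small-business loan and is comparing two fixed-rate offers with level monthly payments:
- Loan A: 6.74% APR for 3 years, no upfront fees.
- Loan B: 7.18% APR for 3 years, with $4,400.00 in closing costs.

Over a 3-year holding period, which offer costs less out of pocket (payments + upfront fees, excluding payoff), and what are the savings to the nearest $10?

Loan A by $7,410

Loan A: monthly rate = 6.74%/12 = 0.0056167; payment = 416,000 × 0.0056167 / (1 − (1+0.0056167)^−36) = $12,795.48.
Loan B: at 7.18% the monthly rate is 0.0059833, so the payment is 416,000 × 0.0059833 / (1 − 1.0059833^−36) = $12,879.14.
Over 36 months: Loan A costs 36 × $12,795.48 = $460,637.28; Loan B costs 36 × $12,879.14 + $4,400.00 = $468,049.04.
Loan A is cheaper by $468,049.04 − $460,637.28 = $7,411.76.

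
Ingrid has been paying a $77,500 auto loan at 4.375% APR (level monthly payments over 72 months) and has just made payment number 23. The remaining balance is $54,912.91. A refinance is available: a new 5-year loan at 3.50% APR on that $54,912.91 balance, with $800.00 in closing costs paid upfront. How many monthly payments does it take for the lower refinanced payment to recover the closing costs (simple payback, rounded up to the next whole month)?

4 months

Current payment = 77,500 × 4.375%/12 / (1 − (1+0.0036458)^−72) = $1,225.79.
Refinanced payment = 54,912.91 × 0.0029167 / (1 − (1+0.0029167)^−60) = $998.96.
Monthly savings = $1,225.79 − $998.96 = $226.83.
Break-even = $800.00 / $226.83 = 3.53 → 4 months.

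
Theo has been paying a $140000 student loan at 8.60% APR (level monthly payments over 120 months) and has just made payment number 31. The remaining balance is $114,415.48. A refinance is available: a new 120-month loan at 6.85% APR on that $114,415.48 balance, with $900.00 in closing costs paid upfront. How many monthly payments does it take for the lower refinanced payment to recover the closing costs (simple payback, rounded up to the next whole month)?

3 months

Current payment = 140,000 × 8.6%/12 / (1 − (1+0.0071667)^−120) = $1,743.30.
Refinanced payment = 114,415.48 × 0.0057083 / (1 − (1+0.0057083)^−120) = $1,319.63.
Monthly savings = $1,743.30 − $1,319.63 = $423.67.
Break-even = $900.00 / $423.67 = 2.12 → 3 months.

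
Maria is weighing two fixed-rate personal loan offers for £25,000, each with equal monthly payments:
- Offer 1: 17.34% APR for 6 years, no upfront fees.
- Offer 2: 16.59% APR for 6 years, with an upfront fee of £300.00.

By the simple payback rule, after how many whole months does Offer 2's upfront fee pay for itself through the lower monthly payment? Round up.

29 months

Offer 1: at 17.34% the monthly rate is 0.0144500, so the payment is 25,000 × 0.0144500 / (1 − 1.0144500^−72) = £560.91.
Offer 2: monthly rate = 16.59%/12 = 0.0138250; payment = 25,000 × 0.0138250 / (1 − (1+0.0138250)^−72) = £550.45.
Monthly savings = £560.91 − £550.45 = £10.46.
Break-even = £300.00 / £10.46 = 28.68 → 29 months.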